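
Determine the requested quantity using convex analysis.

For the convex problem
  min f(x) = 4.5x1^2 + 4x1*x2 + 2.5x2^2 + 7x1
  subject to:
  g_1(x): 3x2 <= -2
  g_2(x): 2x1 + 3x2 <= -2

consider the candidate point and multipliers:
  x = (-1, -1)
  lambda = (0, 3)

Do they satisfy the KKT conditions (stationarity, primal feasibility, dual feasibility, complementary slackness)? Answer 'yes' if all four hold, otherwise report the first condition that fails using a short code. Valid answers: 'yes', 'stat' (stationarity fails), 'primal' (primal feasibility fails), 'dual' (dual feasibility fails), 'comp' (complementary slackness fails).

Gradient of f: grad f(x) = Q x + c = (-6, -9)
Constraint values g_i(x) = a_i^T x - b_i:
  g_1((-1, -1)) = -1
  g_2((-1, -1)) = -3
Stationarity residual: grad f(x) + sum_i lambda_i a_i = (0, 0)
  -> stationarity OK
Primal feasibility (all g_i <= 0): OK
Dual feasibility (all lambda_i >= 0): OK
Complementary slackness (lambda_i * g_i(x) = 0 for all i): FAILS

Verdict: the first failing condition is complementary_slackness -> comp.

comp


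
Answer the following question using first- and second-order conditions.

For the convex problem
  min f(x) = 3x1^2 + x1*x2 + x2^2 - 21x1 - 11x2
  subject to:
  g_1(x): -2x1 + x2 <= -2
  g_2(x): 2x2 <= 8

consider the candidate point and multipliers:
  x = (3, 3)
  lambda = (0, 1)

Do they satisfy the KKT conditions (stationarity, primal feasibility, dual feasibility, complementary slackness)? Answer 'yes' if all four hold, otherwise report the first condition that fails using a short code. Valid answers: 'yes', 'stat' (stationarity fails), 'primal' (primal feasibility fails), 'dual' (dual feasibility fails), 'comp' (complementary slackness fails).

Gradient of f: grad f(x) = Q x + c = (0, -2)
Constraint values g_i(x) = a_i^T x - b_i:
  g_1((3, 3)) = -1
  g_2((3, 3)) = -2
Stationarity residual: grad f(x) + sum_i lambda_i a_i = (0, 0)
  -> stationarity OK
Primal feasibility (all g_i <= 0): OK
Dual feasibility (all lambda_i >= 0): OK
Complementary slackness (lambda_i * g_i(x) = 0 for all i): FAILS

Verdict: the first failing condition is complementary_slackness -> comp.

comp


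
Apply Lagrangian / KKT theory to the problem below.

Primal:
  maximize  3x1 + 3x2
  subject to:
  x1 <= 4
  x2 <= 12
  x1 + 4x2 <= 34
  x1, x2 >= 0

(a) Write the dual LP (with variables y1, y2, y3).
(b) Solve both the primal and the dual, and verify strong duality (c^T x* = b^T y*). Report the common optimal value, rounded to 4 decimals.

The standard primal-dual pair for 'max c^T x s.t. A x <= b, x >= 0' is:
  Dual:  min b^T y  s.t.  A^T y >= c,  y >= 0.

So the dual LP is:
  minimize  4y1 + 12y2 + 34y3
  subject to:
    y1 + y3 >= 3
    y2 + 4y3 >= 3
    y1, y2, y3 >= 0

Solving the primal: x* = (4, 7.5).
  primal value c^T x* = 34.5.
Solving the dual: y* = (2.25, 0, 0.75).
  dual value b^T y* = 34.5.
Strong duality: c^T x* = b^T y*. Confirmed.

34.5


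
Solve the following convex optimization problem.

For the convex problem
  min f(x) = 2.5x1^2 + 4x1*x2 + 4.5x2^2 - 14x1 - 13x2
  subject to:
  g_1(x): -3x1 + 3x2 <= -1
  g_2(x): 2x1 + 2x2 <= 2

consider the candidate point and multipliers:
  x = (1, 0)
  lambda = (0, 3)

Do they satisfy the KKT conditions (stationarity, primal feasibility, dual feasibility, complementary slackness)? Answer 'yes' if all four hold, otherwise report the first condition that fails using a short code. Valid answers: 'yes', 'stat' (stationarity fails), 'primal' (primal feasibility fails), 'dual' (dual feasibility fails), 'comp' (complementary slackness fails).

Gradient of f: grad f(x) = Q x + c = (-9, -9)
Constraint values g_i(x) = a_i^T x - b_i:
  g_1((1, 0)) = -2
  g_2((1, 0)) = 0
Stationarity residual: grad f(x) + sum_i lambda_i a_i = (-3, -3)
  -> stationarity FAILS
Primal feasibility (all g_i <= 0): OK
Dual feasibility (all lambda_i >= 0): OK
Complementary slackness (lambda_i * g_i(x) = 0 for all i): OK

Verdict: the first failing condition is stationarity -> stat.

stat


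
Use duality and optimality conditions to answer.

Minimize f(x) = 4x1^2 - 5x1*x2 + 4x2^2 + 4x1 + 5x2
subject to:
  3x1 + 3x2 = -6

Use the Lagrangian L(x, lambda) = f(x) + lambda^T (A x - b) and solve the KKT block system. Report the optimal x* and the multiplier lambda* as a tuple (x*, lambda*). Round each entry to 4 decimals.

Form the Lagrangian:
  L(x, lambda) = (1/2) x^T Q x + c^T x + lambda^T (A x - b)
Stationarity (grad_x L = 0): Q x + c + A^T lambda = 0.
Primal feasibility: A x = b.

This gives the KKT block system:
  [ Q   A^T ] [ x     ]   [-c ]
  [ A    0  ] [ lambda ] = [ b ]

Solving the linear system:
  x*      = (-0.9615, -1.0385)
  lambda* = (-0.5)
  f(x*)   = -6.0192

x* = (-0.9615, -1.0385), lambda* = (-0.5)


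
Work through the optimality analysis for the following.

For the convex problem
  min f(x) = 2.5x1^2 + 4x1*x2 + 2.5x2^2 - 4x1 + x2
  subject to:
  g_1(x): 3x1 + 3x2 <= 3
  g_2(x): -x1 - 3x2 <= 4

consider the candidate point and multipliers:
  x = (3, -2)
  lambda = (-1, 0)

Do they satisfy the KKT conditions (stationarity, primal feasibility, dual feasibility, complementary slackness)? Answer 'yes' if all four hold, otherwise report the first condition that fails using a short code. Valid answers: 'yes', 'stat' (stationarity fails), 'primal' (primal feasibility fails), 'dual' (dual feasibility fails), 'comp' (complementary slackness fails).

Gradient of f: grad f(x) = Q x + c = (3, 3)
Constraint values g_i(x) = a_i^T x - b_i:
  g_1((3, -2)) = 0
  g_2((3, -2)) = -1
Stationarity residual: grad f(x) + sum_i lambda_i a_i = (0, 0)
  -> stationarity OK
Primal feasibility (all g_i <= 0): OK
Dual feasibility (all lambda_i >= 0): FAILS
Complementary slackness (lambda_i * g_i(x) = 0 for all i): OK

Verdict: the first failing condition is dual_feasibility -> dual.

dual


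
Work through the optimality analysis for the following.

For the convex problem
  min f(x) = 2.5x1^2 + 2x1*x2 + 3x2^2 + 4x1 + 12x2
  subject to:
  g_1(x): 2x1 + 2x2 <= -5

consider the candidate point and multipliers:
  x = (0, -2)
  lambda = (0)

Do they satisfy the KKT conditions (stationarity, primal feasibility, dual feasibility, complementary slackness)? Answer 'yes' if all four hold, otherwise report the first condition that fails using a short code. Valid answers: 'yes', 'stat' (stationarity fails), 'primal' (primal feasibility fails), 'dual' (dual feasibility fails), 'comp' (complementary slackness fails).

Gradient of f: grad f(x) = Q x + c = (0, 0)
Constraint values g_i(x) = a_i^T x - b_i:
  g_1((0, -2)) = 1
Stationarity residual: grad f(x) + sum_i lambda_i a_i = (0, 0)
  -> stationarity OK
Primal feasibility (all g_i <= 0): FAILS
Dual feasibility (all lambda_i >= 0): OK
Complementary slackness (lambda_i * g_i(x) = 0 for all i): OK

Verdict: the first failing condition is primal_feasibility -> primal.

primal


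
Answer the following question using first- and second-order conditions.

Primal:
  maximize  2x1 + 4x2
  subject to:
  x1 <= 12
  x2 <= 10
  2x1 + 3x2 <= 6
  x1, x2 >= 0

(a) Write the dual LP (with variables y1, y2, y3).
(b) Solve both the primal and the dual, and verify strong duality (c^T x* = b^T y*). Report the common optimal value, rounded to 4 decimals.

The standard primal-dual pair for 'max c^T x s.t. A x <= b, x >= 0' is:
  Dual:  min b^T y  s.t.  A^T y >= c,  y >= 0.

So the dual LP is:
  minimize  12y1 + 10y2 + 6y3
  subject to:
    y1 + 2y3 >= 2
    y2 + 3y3 >= 4
    y1, y2, y3 >= 0

Solving the primal: x* = (0, 2).
  primal value c^T x* = 8.
Solving the dual: y* = (0, 0, 1.3333).
  dual value b^T y* = 8.
Strong duality: c^T x* = b^T y*. Confirmed.

8


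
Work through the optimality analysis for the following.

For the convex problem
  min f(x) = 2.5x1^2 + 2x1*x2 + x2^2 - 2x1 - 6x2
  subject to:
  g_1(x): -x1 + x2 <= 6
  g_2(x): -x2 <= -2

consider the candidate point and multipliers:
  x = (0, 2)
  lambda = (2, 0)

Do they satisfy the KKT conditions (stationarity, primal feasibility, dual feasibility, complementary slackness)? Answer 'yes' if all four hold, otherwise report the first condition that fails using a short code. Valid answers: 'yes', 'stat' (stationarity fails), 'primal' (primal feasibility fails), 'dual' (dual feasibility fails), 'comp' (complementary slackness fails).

Gradient of f: grad f(x) = Q x + c = (2, -2)
Constraint values g_i(x) = a_i^T x - b_i:
  g_1((0, 2)) = -4
  g_2((0, 2)) = 0
Stationarity residual: grad f(x) + sum_i lambda_i a_i = (0, 0)
  -> stationarity OK
Primal feasibility (all g_i <= 0): OK
Dual feasibility (all lambda_i >= 0): OK
Complementary slackness (lambda_i * g_i(x) = 0 for all i): FAILS

Verdict: the first failing condition is complementary_slackness -> comp.

comp


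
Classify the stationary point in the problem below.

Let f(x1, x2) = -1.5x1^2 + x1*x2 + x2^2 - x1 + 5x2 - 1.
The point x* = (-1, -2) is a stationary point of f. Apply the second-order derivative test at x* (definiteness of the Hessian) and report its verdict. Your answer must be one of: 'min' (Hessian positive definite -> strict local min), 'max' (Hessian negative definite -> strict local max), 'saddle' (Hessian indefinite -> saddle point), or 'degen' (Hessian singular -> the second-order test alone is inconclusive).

Compute the Hessian H = grad^2 f:
  H = [[-3, 1], [1, 2]]
Verify stationarity: grad f(x*) = H x* + g = (0, 0).
Eigenvalues of H: -3.1926, 2.1926.
Eigenvalues have mixed signs, so H is indefinite -> x* is a saddle point.

saddle


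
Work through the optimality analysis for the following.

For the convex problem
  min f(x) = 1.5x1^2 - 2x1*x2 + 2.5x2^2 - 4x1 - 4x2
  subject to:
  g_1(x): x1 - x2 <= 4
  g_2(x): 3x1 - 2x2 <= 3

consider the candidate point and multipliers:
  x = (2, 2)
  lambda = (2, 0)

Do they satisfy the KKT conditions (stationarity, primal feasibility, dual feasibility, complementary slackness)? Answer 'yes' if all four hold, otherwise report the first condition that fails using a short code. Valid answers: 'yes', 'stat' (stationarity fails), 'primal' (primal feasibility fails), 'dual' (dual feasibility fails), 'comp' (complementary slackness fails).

Gradient of f: grad f(x) = Q x + c = (-2, 2)
Constraint values g_i(x) = a_i^T x - b_i:
  g_1((2, 2)) = -4
  g_2((2, 2)) = -1
Stationarity residual: grad f(x) + sum_i lambda_i a_i = (0, 0)
  -> stationarity OK
Primal feasibility (all g_i <= 0): OK
Dual feasibility (all lambda_i >= 0): OK
Complementary slackness (lambda_i * g_i(x) = 0 for all i): FAILS

Verdict: the first failing condition is complementary_slackness -> comp.

comp


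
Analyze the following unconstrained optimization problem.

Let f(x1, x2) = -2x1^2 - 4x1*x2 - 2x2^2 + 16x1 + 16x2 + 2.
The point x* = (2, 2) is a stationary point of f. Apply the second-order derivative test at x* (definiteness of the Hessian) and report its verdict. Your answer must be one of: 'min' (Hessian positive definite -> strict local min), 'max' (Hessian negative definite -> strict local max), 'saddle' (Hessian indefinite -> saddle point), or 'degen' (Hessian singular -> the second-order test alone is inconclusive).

Compute the Hessian H = grad^2 f:
  H = [[-4, -4], [-4, -4]]
Verify stationarity: grad f(x*) = H x* + g = (0, 0).
Eigenvalues of H: -8, 0.
H has a zero eigenvalue (singular; negative semidefinite but not definite), so H is neither positive definite, negative definite, nor indefinite. The second-order test alone is inconclusive -> degen.
(Indeed, f is constant along the null direction of H through x*, so x* is not a strict local extremum.)

degen


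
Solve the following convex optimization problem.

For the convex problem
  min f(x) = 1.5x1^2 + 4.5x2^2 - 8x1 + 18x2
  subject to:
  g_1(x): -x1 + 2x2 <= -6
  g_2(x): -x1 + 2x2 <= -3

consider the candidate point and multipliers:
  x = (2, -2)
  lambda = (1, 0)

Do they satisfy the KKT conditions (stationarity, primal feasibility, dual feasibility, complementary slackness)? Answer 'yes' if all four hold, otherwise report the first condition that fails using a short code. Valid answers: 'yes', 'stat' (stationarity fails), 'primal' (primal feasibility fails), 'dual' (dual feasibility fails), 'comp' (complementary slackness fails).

Gradient of f: grad f(x) = Q x + c = (-2, 0)
Constraint values g_i(x) = a_i^T x - b_i:
  g_1((2, -2)) = 0
  g_2((2, -2)) = -3
Stationarity residual: grad f(x) + sum_i lambda_i a_i = (-3, 2)
  -> stationarity FAILS
Primal feasibility (all g_i <= 0): OK
Dual feasibility (all lambda_i >= 0): OK
Complementary slackness (lambda_i * g_i(x) = 0 for all i): OK

Verdict: the first failing condition is stationarity -> stat.

stat


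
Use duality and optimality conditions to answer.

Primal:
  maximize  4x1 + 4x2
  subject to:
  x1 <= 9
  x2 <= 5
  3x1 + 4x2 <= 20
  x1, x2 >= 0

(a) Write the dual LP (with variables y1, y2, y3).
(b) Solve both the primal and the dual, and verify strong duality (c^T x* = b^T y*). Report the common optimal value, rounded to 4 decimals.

The standard primal-dual pair for 'max c^T x s.t. A x <= b, x >= 0' is:
  Dual:  min b^T y  s.t.  A^T y >= c,  y >= 0.

So the dual LP is:
  minimize  9y1 + 5y2 + 20y3
  subject to:
    y1 + 3y3 >= 4
    y2 + 4y3 >= 4
    y1, y2, y3 >= 0

Solving the primal: x* = (6.6667, 0).
  primal value c^T x* = 26.6667.
Solving the dual: y* = (0, 0, 1.3333).
  dual value b^T y* = 26.6667.
Strong duality: c^T x* = b^T y*. Confirmed.

26.6667


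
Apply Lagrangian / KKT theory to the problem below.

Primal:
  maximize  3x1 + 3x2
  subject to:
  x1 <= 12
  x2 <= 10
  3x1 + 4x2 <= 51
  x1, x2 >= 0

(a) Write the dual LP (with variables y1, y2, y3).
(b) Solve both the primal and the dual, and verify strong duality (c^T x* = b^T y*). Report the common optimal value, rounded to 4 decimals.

The standard primal-dual pair for 'max c^T x s.t. A x <= b, x >= 0' is:
  Dual:  min b^T y  s.t.  A^T y >= c,  y >= 0.

So the dual LP is:
  minimize  12y1 + 10y2 + 51y3
  subject to:
    y1 + 3y3 >= 3
    y2 + 4y3 >= 3
    y1, y2, y3 >= 0

Solving the primal: x* = (12, 3.75).
  primal value c^T x* = 47.25.
Solving the dual: y* = (0.75, 0, 0.75).
  dual value b^T y* = 47.25.
Strong duality: c^T x* = b^T y*. Confirmed.

47.25


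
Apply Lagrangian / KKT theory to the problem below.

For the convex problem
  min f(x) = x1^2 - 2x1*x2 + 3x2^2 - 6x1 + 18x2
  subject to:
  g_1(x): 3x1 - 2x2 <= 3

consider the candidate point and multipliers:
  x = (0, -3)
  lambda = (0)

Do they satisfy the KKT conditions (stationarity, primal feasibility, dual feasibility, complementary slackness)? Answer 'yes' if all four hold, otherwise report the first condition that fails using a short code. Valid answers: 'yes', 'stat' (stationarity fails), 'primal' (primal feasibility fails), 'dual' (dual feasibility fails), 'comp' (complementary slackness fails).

Gradient of f: grad f(x) = Q x + c = (0, 0)
Constraint values g_i(x) = a_i^T x - b_i:
  g_1((0, -3)) = 3
Stationarity residual: grad f(x) + sum_i lambda_i a_i = (0, 0)
  -> stationarity OK
Primal feasibility (all g_i <= 0): FAILS
Dual feasibility (all lambda_i >= 0): OK
Complementary slackness (lambda_i * g_i(x) = 0 for all i): OK

Verdict: the first failing condition is primal_feasibility -> primal.

primal


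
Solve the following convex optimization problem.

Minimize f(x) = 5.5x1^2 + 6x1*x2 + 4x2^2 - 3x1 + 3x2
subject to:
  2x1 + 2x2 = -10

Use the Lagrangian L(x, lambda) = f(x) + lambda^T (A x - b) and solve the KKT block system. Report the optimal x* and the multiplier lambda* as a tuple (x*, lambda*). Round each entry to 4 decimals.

Form the Lagrangian:
  L(x, lambda) = (1/2) x^T Q x + c^T x + lambda^T (A x - b)
Stationarity (grad_x L = 0): Q x + c + A^T lambda = 0.
Primal feasibility: A x = b.

This gives the KKT block system:
  [ Q   A^T ] [ x     ]   [-c ]
  [ A    0  ] [ lambda ] = [ b ]

Solving the linear system:
  x*      = (-0.5714, -4.4286)
  lambda* = (17.9286)
  f(x*)   = 83.8571

x* = (-0.5714, -4.4286), lambda* = (17.9286)


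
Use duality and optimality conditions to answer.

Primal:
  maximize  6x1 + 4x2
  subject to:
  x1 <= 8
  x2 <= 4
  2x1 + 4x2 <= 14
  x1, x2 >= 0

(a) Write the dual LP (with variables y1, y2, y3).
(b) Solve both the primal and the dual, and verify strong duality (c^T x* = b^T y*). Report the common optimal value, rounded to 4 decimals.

The standard primal-dual pair for 'max c^T x s.t. A x <= b, x >= 0' is:
  Dual:  min b^T y  s.t.  A^T y >= c,  y >= 0.

So the dual LP is:
  minimize  8y1 + 4y2 + 14y3
  subject to:
    y1 + 2y3 >= 6
    y2 + 4y3 >= 4
    y1, y2, y3 >= 0

Solving the primal: x* = (7, 0).
  primal value c^T x* = 42.
Solving the dual: y* = (0, 0, 3).
  dual value b^T y* = 42.
Strong duality: c^T x* = b^T y*. Confirmed.

42


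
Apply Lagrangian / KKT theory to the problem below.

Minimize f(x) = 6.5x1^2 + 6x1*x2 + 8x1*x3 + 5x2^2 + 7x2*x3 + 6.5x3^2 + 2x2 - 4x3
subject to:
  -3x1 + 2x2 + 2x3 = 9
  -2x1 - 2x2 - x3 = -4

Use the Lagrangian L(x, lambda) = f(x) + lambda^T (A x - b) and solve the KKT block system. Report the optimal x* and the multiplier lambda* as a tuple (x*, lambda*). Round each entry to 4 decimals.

Form the Lagrangian:
  L(x, lambda) = (1/2) x^T Q x + c^T x + lambda^T (A x - b)
Stationarity (grad_x L = 0): Q x + c + A^T lambda = 0.
Primal feasibility: A x = b.

This gives the KKT block system:
  [ Q   A^T ] [ x     ]   [-c ]
  [ A    0  ] [ lambda ] = [ b ]

Solving the linear system:
  x*      = (-0.8383, 2.4339, 0.8087)
  lambda* = (-3.359, 10.1262)
  f(x*)   = 36.1844

x* = (-0.8383, 2.4339, 0.8087), lambda* = (-3.359, 10.1262)


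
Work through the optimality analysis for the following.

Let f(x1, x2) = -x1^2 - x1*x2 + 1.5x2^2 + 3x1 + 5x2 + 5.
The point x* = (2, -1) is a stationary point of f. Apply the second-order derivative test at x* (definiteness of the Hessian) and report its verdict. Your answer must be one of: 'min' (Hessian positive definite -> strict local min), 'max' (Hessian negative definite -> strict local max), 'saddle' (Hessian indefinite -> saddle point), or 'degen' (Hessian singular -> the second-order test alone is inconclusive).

Compute the Hessian H = grad^2 f:
  H = [[-2, -1], [-1, 3]]
Verify stationarity: grad f(x*) = H x* + g = (0, 0).
Eigenvalues of H: -2.1926, 3.1926.
Eigenvalues have mixed signs, so H is indefinite -> x* is a saddle point.

saddle


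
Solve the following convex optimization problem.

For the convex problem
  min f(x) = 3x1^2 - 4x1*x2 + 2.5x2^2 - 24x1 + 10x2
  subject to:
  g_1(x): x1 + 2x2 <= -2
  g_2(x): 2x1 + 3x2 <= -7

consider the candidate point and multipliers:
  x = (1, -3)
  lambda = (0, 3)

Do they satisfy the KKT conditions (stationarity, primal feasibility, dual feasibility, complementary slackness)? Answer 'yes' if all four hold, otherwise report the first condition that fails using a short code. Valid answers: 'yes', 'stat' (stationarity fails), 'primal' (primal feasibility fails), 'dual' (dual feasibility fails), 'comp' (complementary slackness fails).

Gradient of f: grad f(x) = Q x + c = (-6, -9)
Constraint values g_i(x) = a_i^T x - b_i:
  g_1((1, -3)) = -3
  g_2((1, -3)) = 0
Stationarity residual: grad f(x) + sum_i lambda_i a_i = (0, 0)
  -> stationarity OK
Primal feasibility (all g_i <= 0): OK
Dual feasibility (all lambda_i >= 0): OK
Complementary slackness (lambda_i * g_i(x) = 0 for all i): OK

Verdict: yes, KKT holds.

yes


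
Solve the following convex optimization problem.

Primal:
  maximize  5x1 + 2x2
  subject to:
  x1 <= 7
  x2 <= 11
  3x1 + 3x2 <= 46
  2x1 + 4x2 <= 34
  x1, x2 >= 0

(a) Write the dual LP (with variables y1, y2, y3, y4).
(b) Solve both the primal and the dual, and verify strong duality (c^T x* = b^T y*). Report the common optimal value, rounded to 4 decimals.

The standard primal-dual pair for 'max c^T x s.t. A x <= b, x >= 0' is:
  Dual:  min b^T y  s.t.  A^T y >= c,  y >= 0.

So the dual LP is:
  minimize  7y1 + 11y2 + 46y3 + 34y4
  subject to:
    y1 + 3y3 + 2y4 >= 5
    y2 + 3y3 + 4y4 >= 2
    y1, y2, y3, y4 >= 0

Solving the primal: x* = (7, 5).
  primal value c^T x* = 45.
Solving the dual: y* = (4, 0, 0, 0.5).
  dual value b^T y* = 45.
Strong duality: c^T x* = b^T y*. Confirmed.

45


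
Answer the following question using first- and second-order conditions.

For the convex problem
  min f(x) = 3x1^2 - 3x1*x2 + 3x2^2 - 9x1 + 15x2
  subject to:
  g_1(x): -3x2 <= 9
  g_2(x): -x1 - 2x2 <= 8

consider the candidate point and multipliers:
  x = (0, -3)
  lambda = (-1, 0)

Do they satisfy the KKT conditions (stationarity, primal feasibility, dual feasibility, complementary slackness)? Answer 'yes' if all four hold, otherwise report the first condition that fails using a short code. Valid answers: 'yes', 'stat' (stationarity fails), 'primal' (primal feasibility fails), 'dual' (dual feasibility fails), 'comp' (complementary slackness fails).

Gradient of f: grad f(x) = Q x + c = (0, -3)
Constraint values g_i(x) = a_i^T x - b_i:
  g_1((0, -3)) = 0
  g_2((0, -3)) = -2
Stationarity residual: grad f(x) + sum_i lambda_i a_i = (0, 0)
  -> stationarity OK
Primal feasibility (all g_i <= 0): OK
Dual feasibility (all lambda_i >= 0): FAILS
Complementary slackness (lambda_i * g_i(x) = 0 for all i): OK

Verdict: the first failing condition is dual_feasibility -> dual.

dual


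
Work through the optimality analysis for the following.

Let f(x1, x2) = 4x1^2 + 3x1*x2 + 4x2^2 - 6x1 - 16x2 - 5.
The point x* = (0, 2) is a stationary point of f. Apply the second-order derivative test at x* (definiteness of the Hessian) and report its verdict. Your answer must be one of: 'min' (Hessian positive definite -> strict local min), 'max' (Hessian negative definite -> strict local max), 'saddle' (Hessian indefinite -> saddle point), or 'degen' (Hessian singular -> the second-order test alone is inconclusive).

Compute the Hessian H = grad^2 f:
  H = [[8, 3], [3, 8]]
Verify stationarity: grad f(x*) = H x* + g = (0, 0).
Eigenvalues of H: 5, 11.
Both eigenvalues > 0, so H is positive definite -> x* is a strict local min.

min


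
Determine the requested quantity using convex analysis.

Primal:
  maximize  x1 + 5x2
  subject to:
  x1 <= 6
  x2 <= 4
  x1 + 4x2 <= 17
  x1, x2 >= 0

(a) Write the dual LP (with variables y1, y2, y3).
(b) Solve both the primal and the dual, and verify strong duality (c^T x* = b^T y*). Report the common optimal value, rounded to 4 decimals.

The standard primal-dual pair for 'max c^T x s.t. A x <= b, x >= 0' is:
  Dual:  min b^T y  s.t.  A^T y >= c,  y >= 0.

So the dual LP is:
  minimize  6y1 + 4y2 + 17y3
  subject to:
    y1 + y3 >= 1
    y2 + 4y3 >= 5
    y1, y2, y3 >= 0

Solving the primal: x* = (1, 4).
  primal value c^T x* = 21.
Solving the dual: y* = (0, 1, 1).
  dual value b^T y* = 21.
Strong duality: c^T x* = b^T y*. Confirmed.

21


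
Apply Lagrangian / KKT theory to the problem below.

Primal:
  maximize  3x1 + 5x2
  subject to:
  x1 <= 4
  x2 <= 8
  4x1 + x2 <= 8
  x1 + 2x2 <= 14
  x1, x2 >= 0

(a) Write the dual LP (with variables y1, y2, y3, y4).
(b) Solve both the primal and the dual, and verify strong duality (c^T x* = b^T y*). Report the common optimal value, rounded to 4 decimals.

The standard primal-dual pair for 'max c^T x s.t. A x <= b, x >= 0' is:
  Dual:  min b^T y  s.t.  A^T y >= c,  y >= 0.

So the dual LP is:
  minimize  4y1 + 8y2 + 8y3 + 14y4
  subject to:
    y1 + 4y3 + y4 >= 3
    y2 + y3 + 2y4 >= 5
    y1, y2, y3, y4 >= 0

Solving the primal: x* = (0.2857, 6.8571).
  primal value c^T x* = 35.1429.
Solving the dual: y* = (0, 0, 0.1429, 2.4286).
  dual value b^T y* = 35.1429.
Strong duality: c^T x* = b^T y*. Confirmed.

35.1429


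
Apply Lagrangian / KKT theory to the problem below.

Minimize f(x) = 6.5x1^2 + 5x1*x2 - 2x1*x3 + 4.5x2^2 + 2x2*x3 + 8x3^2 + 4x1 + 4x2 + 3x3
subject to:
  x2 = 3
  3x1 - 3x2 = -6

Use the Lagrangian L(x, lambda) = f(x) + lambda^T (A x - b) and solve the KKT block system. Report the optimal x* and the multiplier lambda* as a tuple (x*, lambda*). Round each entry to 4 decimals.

Form the Lagrangian:
  L(x, lambda) = (1/2) x^T Q x + c^T x + lambda^T (A x - b)
Stationarity (grad_x L = 0): Q x + c + A^T lambda = 0.
Primal feasibility: A x = b.

This gives the KKT block system:
  [ Q   A^T ] [ x     ]   [-c ]
  [ A    0  ] [ lambda ] = [ b ]

Solving the linear system:
  x*      = (1, 3, -0.4375)
  lambda* = (-68, -10.9583)
  f(x*)   = 76.4688

x* = (1, 3, -0.4375), lambda* = (-68, -10.9583)


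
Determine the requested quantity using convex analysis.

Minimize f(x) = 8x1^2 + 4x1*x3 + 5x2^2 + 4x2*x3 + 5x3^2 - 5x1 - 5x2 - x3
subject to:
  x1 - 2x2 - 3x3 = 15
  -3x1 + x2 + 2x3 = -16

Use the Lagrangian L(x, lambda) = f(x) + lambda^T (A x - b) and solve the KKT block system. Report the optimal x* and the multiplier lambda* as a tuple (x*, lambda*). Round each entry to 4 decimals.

Form the Lagrangian:
  L(x, lambda) = (1/2) x^T Q x + c^T x + lambda^T (A x - b)
Stationarity (grad_x L = 0): Q x + c + A^T lambda = 0.
Primal feasibility: A x = b.

This gives the KKT block system:
  [ Q   A^T ] [ x     ]   [-c ]
  [ A    0  ] [ lambda ] = [ b ]

Solving the linear system:
  x*      = (2.5523, 0.1337, -4.2384)
  lambda* = (-8.593, 3.4302)
  f(x*)   = 87.2936

x* = (2.5523, 0.1337, -4.2384), lambda* = (-8.593, 3.4302)


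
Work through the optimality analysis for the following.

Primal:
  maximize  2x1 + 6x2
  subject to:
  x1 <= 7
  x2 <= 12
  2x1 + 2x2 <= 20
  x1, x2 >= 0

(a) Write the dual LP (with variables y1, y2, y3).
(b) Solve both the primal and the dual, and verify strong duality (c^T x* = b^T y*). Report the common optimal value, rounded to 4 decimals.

The standard primal-dual pair for 'max c^T x s.t. A x <= b, x >= 0' is:
  Dual:  min b^T y  s.t.  A^T y >= c,  y >= 0.

So the dual LP is:
  minimize  7y1 + 12y2 + 20y3
  subject to:
    y1 + 2y3 >= 2
    y2 + 2y3 >= 6
    y1, y2, y3 >= 0

Solving the primal: x* = (0, 10).
  primal value c^T x* = 60.
Solving the dual: y* = (0, 0, 3).
  dual value b^T y* = 60.
Strong duality: c^T x* = b^T y*. Confirmed.

60


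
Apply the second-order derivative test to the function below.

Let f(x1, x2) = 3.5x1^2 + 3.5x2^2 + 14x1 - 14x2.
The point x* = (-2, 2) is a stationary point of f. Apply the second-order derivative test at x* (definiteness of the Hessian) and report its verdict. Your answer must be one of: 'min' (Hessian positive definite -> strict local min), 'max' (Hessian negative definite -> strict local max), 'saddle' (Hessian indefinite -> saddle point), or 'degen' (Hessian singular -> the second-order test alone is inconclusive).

Compute the Hessian H = grad^2 f:
  H = [[7, 0], [0, 7]]
Verify stationarity: grad f(x*) = H x* + g = (0, 0).
Eigenvalues of H: 7, 7.
Both eigenvalues > 0, so H is positive definite -> x* is a strict local min.

min


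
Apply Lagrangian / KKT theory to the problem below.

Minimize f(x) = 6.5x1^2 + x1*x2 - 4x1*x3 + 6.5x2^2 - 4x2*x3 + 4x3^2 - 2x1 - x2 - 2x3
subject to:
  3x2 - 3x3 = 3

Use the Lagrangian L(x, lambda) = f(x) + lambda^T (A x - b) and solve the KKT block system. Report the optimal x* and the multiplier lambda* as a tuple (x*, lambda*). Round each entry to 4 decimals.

Form the Lagrangian:
  L(x, lambda) = (1/2) x^T Q x + c^T x + lambda^T (A x - b)
Stationarity (grad_x L = 0): Q x + c + A^T lambda = 0.
Primal feasibility: A x = b.

This gives the KKT block system:
  [ Q   A^T ] [ x     ]   [-c ]
  [ A    0  ] [ lambda ] = [ b ]

Solving the linear system:
  x*      = (-0.0313, 0.5312, -0.4688)
  lambda* = (-2.5833)
  f(x*)   = 4.1094

x* = (-0.0313, 0.5312, -0.4688), lambda* = (-2.5833)


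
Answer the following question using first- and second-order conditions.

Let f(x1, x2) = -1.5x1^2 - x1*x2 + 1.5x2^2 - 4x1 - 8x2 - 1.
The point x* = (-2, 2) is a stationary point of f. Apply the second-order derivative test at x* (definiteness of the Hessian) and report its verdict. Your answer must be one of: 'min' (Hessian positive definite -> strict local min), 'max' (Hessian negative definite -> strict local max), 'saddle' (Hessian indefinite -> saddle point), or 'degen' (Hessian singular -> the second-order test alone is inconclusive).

Compute the Hessian H = grad^2 f:
  H = [[-3, -1], [-1, 3]]
Verify stationarity: grad f(x*) = H x* + g = (0, 0).
Eigenvalues of H: -3.1623, 3.1623.
Eigenvalues have mixed signs, so H is indefinite -> x* is a saddle point.

saddle


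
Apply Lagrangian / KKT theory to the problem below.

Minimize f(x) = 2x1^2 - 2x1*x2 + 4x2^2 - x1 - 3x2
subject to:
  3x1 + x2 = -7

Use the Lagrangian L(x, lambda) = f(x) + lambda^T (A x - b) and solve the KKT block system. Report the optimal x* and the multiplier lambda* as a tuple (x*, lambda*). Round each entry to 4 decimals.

Form the Lagrangian:
  L(x, lambda) = (1/2) x^T Q x + c^T x + lambda^T (A x - b)
Stationarity (grad_x L = 0): Q x + c + A^T lambda = 0.
Primal feasibility: A x = b.

This gives the KKT block system:
  [ Q   A^T ] [ x     ]   [-c ]
  [ A    0  ] [ lambda ] = [ b ]

Solving the linear system:
  x*      = (-2.1591, -0.5227)
  lambda* = (2.8636)
  f(x*)   = 11.8864

x* = (-2.1591, -0.5227), lambda* = (2.8636)


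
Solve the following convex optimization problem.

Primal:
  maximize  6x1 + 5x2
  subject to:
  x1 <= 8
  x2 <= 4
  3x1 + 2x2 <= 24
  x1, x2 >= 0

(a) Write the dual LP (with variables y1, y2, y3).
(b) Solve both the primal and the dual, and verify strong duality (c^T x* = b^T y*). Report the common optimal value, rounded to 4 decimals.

The standard primal-dual pair for 'max c^T x s.t. A x <= b, x >= 0' is:
  Dual:  min b^T y  s.t.  A^T y >= c,  y >= 0.

So the dual LP is:
  minimize  8y1 + 4y2 + 24y3
  subject to:
    y1 + 3y3 >= 6
    y2 + 2y3 >= 5
    y1, y2, y3 >= 0

Solving the primal: x* = (5.3333, 4).
  primal value c^T x* = 52.
Solving the dual: y* = (0, 1, 2).
  dual value b^T y* = 52.
Strong duality: c^T x* = b^T y*. Confirmed.

52


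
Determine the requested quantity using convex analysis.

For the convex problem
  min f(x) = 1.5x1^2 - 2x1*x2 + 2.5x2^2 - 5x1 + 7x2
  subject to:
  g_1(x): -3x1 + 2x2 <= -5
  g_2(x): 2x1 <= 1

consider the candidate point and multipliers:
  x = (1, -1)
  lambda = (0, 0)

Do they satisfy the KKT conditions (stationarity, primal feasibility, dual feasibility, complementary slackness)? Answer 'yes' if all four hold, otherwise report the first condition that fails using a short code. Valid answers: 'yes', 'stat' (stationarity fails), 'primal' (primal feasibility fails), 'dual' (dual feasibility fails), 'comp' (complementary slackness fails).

Gradient of f: grad f(x) = Q x + c = (0, 0)
Constraint values g_i(x) = a_i^T x - b_i:
  g_1((1, -1)) = 0
  g_2((1, -1)) = 1
Stationarity residual: grad f(x) + sum_i lambda_i a_i = (0, 0)
  -> stationarity OK
Primal feasibility (all g_i <= 0): FAILS
Dual feasibility (all lambda_i >= 0): OK
Complementary slackness (lambda_i * g_i(x) = 0 for all i): OK

Verdict: the first failing condition is primal_feasibility -> primal.

primal


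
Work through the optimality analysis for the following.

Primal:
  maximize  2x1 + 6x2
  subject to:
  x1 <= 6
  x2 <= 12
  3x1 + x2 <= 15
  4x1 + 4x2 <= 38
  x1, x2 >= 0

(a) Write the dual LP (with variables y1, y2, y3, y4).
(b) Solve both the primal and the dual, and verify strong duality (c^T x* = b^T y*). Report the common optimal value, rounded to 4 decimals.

The standard primal-dual pair for 'max c^T x s.t. A x <= b, x >= 0' is:
  Dual:  min b^T y  s.t.  A^T y >= c,  y >= 0.

So the dual LP is:
  minimize  6y1 + 12y2 + 15y3 + 38y4
  subject to:
    y1 + 3y3 + 4y4 >= 2
    y2 + y3 + 4y4 >= 6
    y1, y2, y3, y4 >= 0

Solving the primal: x* = (0, 9.5).
  primal value c^T x* = 57.
Solving the dual: y* = (0, 0, 0, 1.5).
  dual value b^T y* = 57.
Strong duality: c^T x* = b^T y*. Confirmed.

57


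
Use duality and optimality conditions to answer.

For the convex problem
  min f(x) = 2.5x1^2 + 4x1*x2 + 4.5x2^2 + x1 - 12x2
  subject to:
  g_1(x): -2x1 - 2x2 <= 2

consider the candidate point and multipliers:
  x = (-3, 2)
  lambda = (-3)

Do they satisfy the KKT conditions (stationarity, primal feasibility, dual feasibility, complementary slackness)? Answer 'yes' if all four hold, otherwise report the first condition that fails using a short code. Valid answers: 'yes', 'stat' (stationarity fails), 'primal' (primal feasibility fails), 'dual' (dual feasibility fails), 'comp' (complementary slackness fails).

Gradient of f: grad f(x) = Q x + c = (-6, -6)
Constraint values g_i(x) = a_i^T x - b_i:
  g_1((-3, 2)) = 0
Stationarity residual: grad f(x) + sum_i lambda_i a_i = (0, 0)
  -> stationarity OK
Primal feasibility (all g_i <= 0): OK
Dual feasibility (all lambda_i >= 0): FAILS
Complementary slackness (lambda_i * g_i(x) = 0 for all i): OK

Verdict: the first failing condition is dual_feasibility -> dual.

dual


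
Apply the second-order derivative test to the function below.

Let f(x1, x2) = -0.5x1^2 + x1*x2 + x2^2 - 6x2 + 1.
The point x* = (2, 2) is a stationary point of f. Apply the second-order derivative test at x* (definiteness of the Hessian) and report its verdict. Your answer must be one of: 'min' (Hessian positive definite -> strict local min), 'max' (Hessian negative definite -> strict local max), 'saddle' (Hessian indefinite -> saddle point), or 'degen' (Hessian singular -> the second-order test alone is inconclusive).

Compute the Hessian H = grad^2 f:
  H = [[-1, 1], [1, 2]]
Verify stationarity: grad f(x*) = H x* + g = (0, 0).
Eigenvalues of H: -1.3028, 2.3028.
Eigenvalues have mixed signs, so H is indefinite -> x* is a saddle point.

saddle


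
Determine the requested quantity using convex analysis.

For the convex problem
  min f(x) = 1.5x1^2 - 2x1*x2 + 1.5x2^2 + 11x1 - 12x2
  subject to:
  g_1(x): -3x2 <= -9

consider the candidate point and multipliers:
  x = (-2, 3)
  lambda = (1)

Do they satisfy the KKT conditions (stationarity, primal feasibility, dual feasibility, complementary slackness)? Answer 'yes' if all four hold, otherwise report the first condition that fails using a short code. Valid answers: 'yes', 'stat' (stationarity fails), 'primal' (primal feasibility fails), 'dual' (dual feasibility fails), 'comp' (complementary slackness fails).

Gradient of f: grad f(x) = Q x + c = (-1, 1)
Constraint values g_i(x) = a_i^T x - b_i:
  g_1((-2, 3)) = 0
Stationarity residual: grad f(x) + sum_i lambda_i a_i = (-1, -2)
  -> stationarity FAILS
Primal feasibility (all g_i <= 0): OK
Dual feasibility (all lambda_i >= 0): OK
Complementary slackness (lambda_i * g_i(x) = 0 for all i): OK

Verdict: the first failing condition is stationarity -> stat.

stat


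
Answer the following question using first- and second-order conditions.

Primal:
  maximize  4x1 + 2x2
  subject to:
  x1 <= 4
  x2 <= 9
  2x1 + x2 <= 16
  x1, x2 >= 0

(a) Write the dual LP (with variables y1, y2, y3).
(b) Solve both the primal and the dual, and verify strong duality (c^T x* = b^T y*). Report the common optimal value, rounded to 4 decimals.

The standard primal-dual pair for 'max c^T x s.t. A x <= b, x >= 0' is:
  Dual:  min b^T y  s.t.  A^T y >= c,  y >= 0.

So the dual LP is:
  minimize  4y1 + 9y2 + 16y3
  subject to:
    y1 + 2y3 >= 4
    y2 + y3 >= 2
    y1, y2, y3 >= 0

Solving the primal: x* = (3.5, 9).
  primal value c^T x* = 32.
Solving the dual: y* = (0, 0, 2).
  dual value b^T y* = 32.
Strong duality: c^T x* = b^T y*. Confirmed.

32


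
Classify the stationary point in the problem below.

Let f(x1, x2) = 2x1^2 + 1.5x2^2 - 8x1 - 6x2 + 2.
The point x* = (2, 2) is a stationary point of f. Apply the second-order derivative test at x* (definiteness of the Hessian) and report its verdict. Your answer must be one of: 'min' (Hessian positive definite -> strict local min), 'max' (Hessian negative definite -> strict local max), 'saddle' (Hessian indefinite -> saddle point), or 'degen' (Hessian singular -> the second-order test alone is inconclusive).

Compute the Hessian H = grad^2 f:
  H = [[4, 0], [0, 3]]
Verify stationarity: grad f(x*) = H x* + g = (0, 0).
Eigenvalues of H: 3, 4.
Both eigenvalues > 0, so H is positive definite -> x* is a strict local min.

min


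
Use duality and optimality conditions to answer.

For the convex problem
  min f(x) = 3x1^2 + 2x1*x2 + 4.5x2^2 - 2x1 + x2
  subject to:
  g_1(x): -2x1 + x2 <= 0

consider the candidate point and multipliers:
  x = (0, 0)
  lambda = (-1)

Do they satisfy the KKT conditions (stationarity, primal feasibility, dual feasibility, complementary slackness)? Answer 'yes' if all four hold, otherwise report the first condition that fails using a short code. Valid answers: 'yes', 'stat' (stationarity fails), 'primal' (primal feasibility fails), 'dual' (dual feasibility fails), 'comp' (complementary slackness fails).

Gradient of f: grad f(x) = Q x + c = (-2, 1)
Constraint values g_i(x) = a_i^T x - b_i:
  g_1((0, 0)) = 0
Stationarity residual: grad f(x) + sum_i lambda_i a_i = (0, 0)
  -> stationarity OK
Primal feasibility (all g_i <= 0): OK
Dual feasibility (all lambda_i >= 0): FAILS
Complementary slackness (lambda_i * g_i(x) = 0 for all i): OK

Verdict: the first failing condition is dual_feasibility -> dual.

dual


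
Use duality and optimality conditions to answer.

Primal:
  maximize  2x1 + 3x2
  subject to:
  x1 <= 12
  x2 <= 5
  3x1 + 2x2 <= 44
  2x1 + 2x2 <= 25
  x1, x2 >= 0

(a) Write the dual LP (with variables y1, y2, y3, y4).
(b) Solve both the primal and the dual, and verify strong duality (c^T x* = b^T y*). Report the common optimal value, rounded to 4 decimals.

The standard primal-dual pair for 'max c^T x s.t. A x <= b, x >= 0' is:
  Dual:  min b^T y  s.t.  A^T y >= c,  y >= 0.

So the dual LP is:
  minimize  12y1 + 5y2 + 44y3 + 25y4
  subject to:
    y1 + 3y3 + 2y4 >= 2
    y2 + 2y3 + 2y4 >= 3
    y1, y2, y3, y4 >= 0

Solving the primal: x* = (7.5, 5).
  primal value c^T x* = 30.
Solving the dual: y* = (0, 1, 0, 1).
  dual value b^T y* = 30.
Strong duality: c^T x* = b^T y*. Confirmed.

30


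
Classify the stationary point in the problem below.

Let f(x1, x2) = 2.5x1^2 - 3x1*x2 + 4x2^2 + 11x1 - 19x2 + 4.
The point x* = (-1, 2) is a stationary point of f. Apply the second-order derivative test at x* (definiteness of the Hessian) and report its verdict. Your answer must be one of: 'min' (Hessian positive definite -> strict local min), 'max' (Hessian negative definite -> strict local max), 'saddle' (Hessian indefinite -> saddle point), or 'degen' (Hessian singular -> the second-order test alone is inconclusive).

Compute the Hessian H = grad^2 f:
  H = [[5, -3], [-3, 8]]
Verify stationarity: grad f(x*) = H x* + g = (0, 0).
Eigenvalues of H: 3.1459, 9.8541.
Both eigenvalues > 0, so H is positive definite -> x* is a strict local min.

min


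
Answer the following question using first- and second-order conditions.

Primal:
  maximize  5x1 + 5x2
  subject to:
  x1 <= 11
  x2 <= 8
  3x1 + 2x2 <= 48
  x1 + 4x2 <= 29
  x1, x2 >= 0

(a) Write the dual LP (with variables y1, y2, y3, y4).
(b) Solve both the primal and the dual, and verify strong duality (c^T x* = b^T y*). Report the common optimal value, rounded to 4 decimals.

The standard primal-dual pair for 'max c^T x s.t. A x <= b, x >= 0' is:
  Dual:  min b^T y  s.t.  A^T y >= c,  y >= 0.

So the dual LP is:
  minimize  11y1 + 8y2 + 48y3 + 29y4
  subject to:
    y1 + 3y3 + y4 >= 5
    y2 + 2y3 + 4y4 >= 5
    y1, y2, y3, y4 >= 0

Solving the primal: x* = (11, 4.5).
  primal value c^T x* = 77.5.
Solving the dual: y* = (3.75, 0, 0, 1.25).
  dual value b^T y* = 77.5.
Strong duality: c^T x* = b^T y*. Confirmed.

77.5


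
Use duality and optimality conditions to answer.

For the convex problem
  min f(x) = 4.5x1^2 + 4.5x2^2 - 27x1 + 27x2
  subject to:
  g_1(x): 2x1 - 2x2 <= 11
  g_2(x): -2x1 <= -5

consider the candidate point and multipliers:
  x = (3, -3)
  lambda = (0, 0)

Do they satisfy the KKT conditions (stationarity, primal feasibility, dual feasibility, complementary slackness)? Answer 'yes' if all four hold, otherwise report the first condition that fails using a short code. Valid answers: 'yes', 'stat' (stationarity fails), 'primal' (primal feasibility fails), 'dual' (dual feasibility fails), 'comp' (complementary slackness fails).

Gradient of f: grad f(x) = Q x + c = (0, 0)
Constraint values g_i(x) = a_i^T x - b_i:
  g_1((3, -3)) = 1
  g_2((3, -3)) = -1
Stationarity residual: grad f(x) + sum_i lambda_i a_i = (0, 0)
  -> stationarity OK
Primal feasibility (all g_i <= 0): FAILS
Dual feasibility (all lambda_i >= 0): OK
Complementary slackness (lambda_i * g_i(x) = 0 for all i): OK

Verdict: the first failing condition is primal_feasibility -> primal.

primal
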